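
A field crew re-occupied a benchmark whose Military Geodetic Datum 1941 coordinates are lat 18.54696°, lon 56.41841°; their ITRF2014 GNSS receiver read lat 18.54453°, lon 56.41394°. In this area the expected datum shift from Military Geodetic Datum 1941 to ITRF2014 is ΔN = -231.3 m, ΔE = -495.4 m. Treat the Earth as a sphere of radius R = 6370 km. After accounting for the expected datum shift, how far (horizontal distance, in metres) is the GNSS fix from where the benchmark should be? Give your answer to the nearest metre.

46 m

Observed coordinate differences: Δφ = -0.00243°, Δλ = -0.00447°.
Converting to metres (1° lat = 111177 m, cos φ = 0.948063): observed ΔN = -270.2 m, observed ΔE = -471.2 m.
Subtracting the expected shift leaves a residual of -270.2 − (-231.3) = -38.9 m north and -471.2 − (-495.4) = 24.2 m east.
Residual distance = √((-38.9)² + 24.2²) = 45.8 m.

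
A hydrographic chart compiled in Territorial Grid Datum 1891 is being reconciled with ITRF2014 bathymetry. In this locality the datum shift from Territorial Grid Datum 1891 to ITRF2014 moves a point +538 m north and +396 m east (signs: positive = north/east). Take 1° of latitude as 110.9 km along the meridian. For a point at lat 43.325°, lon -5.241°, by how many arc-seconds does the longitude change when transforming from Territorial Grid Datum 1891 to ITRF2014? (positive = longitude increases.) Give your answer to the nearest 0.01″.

Δλ = 17.67″

At latitude 43.325°, cos φ = 0.727473.
1° of longitude at this latitude = 110.9 × cos φ = 80.68 km, so Δλ = 396.0 / 80676.8 = 0.0049085° = 17.671″.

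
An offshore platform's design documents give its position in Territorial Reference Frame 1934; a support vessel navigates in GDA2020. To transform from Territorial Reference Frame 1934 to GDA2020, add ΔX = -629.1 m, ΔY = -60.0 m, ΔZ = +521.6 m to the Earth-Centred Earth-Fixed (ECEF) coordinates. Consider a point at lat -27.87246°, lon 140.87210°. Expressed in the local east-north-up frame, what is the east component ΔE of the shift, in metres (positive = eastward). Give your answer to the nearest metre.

ΔE = 444 m

At φ = -27.87246°, λ = 140.87210°: sin φ = -0.467505, cos φ = 0.883990, sin λ = 0.631054, cos λ = -0.775739.
ΔE = −sin λ·ΔX + cos λ·ΔY = −(0.631054)·(-629.1) + (-0.775739)·(-60.0) = 443.54 m.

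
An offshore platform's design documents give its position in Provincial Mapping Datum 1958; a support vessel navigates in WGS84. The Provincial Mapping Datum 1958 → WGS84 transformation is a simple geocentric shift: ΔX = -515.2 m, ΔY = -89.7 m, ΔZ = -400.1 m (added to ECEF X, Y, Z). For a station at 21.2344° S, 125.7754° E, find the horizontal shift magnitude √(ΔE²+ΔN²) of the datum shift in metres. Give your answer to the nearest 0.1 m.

552.7 m

The local east axis at (φ, λ) is (−sin λ, cos λ, 0), so ΔE = −sin(125.7754°)·(-515.2) + cos(125.7754°)·(-89.7) = 470.43 m.
The local north axis is (−sin φ cos λ, −sin φ sin λ, cos φ), giving ΔN = 109.087 − 26.358 − 372.936 = -290.21 m.
Horizontal magnitude = √(ΔE² + ΔN²) = √(470.43² + (-290.21)²) = 552.74 m.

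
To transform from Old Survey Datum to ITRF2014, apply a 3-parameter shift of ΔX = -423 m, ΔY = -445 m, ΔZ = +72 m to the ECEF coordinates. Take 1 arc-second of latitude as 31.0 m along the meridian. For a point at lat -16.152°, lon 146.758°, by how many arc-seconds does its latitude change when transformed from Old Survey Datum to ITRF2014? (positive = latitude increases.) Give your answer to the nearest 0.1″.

Δφ = 3.2″

sin φ = -0.278187, cos φ = 0.960527, sin λ = 0.548176, cos λ = -0.836363.
North component: ΔN = −sin φ cos λ·ΔX − sin φ sin λ·ΔY + cos φ·ΔZ = −(-0.278187)(-0.836363)(-423) − (-0.278187)(0.548176)(-445) + (0.960527)(72) = 99.71 m.
1° of latitude spans 3600 × 31.00 = 111600 m, so Δφ = 99.71 / 111600 × 3600 = 3.217″.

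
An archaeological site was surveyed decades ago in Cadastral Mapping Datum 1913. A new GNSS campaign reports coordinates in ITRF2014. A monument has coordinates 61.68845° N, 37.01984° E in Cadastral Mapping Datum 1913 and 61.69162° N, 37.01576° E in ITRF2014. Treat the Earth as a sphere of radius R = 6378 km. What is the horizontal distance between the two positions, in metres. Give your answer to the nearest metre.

413 m

Δφ = 61.69162° − 61.68845° = +0.00317°; Δλ = 37.01576° − 37.01984° = -0.00408°.
1° along a meridian = πR/180 = 111317 m.
ΔN = Δφ × 111317 = 352.9 m; ΔE = Δλ × 111317 × cos(61.68845°) = -0.00408 × 111317 × 0.474266 = -215.4 m.
Distance = √(ΔE² + ΔN²) = √((-215.4)² + 352.9²) = 413.4 m.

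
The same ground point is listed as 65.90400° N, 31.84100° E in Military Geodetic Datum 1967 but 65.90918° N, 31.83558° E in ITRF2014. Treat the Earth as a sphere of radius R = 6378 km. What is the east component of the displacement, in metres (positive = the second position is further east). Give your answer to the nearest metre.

Δφ = 65.90918° − 65.90400° = +0.00518°; Δλ = 31.83558° − 31.84100° = -0.00542°.
1° along a meridian = πR/180 = 111317 m.
ΔN = Δφ × 111317 = 576.6 m; ΔE = Δλ × 111317 × cos(65.90400°) = -0.00542 × 111317 × 0.408267 = -246.3 m.

ΔE = -246 m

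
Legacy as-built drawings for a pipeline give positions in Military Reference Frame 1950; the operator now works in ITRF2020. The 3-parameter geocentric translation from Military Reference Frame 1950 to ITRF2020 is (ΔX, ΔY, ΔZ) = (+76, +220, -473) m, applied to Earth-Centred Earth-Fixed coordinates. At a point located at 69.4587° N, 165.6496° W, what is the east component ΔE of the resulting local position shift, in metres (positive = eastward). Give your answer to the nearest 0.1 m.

ΔE = -194.3 m

The local east axis at (φ, λ) is (−sin λ, cos λ, 0), so ΔE = −sin(-165.6496°)·76 + cos(-165.6496°)·220 = -194.30 m.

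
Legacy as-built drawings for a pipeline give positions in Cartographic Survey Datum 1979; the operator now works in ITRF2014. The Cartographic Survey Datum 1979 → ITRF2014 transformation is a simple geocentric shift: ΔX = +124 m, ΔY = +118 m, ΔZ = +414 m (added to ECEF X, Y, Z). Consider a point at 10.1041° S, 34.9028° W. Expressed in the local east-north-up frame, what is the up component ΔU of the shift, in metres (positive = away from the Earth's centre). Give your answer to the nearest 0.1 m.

ΔU = -39.0 m

At φ = -10.1041°, λ = -34.9028°: sin φ = -0.175437, cos φ = 0.984491, sin λ = -0.572186, cos λ = 0.820124.
ΔU = cos φ cos λ·ΔX + cos φ sin λ·ΔY + sin φ·ΔZ = (0.984491)(0.820124)(124) + (0.984491)(-0.572186)(118) + (-0.175437)(414) = -38.98 m.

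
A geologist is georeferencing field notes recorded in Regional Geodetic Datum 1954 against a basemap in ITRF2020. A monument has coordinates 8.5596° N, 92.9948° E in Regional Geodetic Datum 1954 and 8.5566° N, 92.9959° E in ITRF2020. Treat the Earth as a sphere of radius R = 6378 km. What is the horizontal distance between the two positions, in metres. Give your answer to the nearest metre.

355 m

Δφ = 8.5566° − 8.5596° = -0.0030°; Δλ = 92.9959° − 92.9948° = +0.0011°.
1° along a meridian = πR/180 = 111317 m.
ΔN = Δφ × 111317 = -334.0 m; ΔE = Δλ × 111317 × cos(8.5596°) = +0.0011 × 111317 × 0.988862 = 121.1 m.
Distance = √(ΔE² + ΔN²) = √(121.1² + (-334.0)²) = 355.2 m.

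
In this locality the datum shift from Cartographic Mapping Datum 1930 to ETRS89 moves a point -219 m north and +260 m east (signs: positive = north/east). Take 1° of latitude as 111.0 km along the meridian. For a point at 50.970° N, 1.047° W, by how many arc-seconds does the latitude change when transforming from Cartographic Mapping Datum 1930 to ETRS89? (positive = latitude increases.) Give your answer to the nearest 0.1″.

1° of latitude = 111.0 km, so Δφ = -219.0 / 111000 = -0.0019730° = -7.103″.

Δφ = -7.1″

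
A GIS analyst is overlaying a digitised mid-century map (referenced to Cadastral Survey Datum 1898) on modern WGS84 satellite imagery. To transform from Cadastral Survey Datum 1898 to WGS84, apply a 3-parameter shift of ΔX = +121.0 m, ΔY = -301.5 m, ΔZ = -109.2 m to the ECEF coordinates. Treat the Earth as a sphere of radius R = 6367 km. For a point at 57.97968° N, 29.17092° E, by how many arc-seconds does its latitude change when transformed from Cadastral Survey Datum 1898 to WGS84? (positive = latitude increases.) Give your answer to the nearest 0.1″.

Δφ = -0.7″

sin φ = 0.847860, cos φ = 0.530220, sin λ = 0.487417, cos λ = 0.873170.
North component: ΔN = −sin φ cos λ·ΔX − sin φ sin λ·ΔY + cos φ·ΔZ = −(0.847860)(0.873170)(121.0) − (0.847860)(0.487417)(-301.5) + (0.530220)(-109.2) = -22.88 m.
1° of latitude spans πR/180 = 111125 m, so Δφ = -22.88 / 111125 × 3600 = -0.741″.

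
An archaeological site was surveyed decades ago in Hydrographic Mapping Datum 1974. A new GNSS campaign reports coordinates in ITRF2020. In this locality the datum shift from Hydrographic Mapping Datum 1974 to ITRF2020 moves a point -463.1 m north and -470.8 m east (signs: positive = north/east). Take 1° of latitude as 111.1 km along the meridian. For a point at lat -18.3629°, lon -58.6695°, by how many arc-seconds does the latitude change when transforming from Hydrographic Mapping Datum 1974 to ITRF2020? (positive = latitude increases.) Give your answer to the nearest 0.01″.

Δφ = -15.01″

1° of latitude = 111.1 km, so Δφ = -463.1 / 111100 = -0.0041683° = -15.006″.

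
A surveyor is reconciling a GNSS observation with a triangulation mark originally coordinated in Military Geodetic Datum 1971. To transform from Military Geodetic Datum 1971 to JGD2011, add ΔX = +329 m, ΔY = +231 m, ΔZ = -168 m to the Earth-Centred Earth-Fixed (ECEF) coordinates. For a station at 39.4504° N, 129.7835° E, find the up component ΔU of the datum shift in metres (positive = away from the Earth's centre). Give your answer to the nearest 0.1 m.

ΔU = -132.2 m

At φ = 39.4504°, λ = 129.7835°: sin φ = 0.635410, cos φ = 0.772175, sin λ = 0.768468, cos λ = -0.639888.
ΔU = cos φ cos λ·ΔX + cos φ sin λ·ΔY + sin φ·ΔZ = (0.772175)(-0.639888)(329) + (0.772175)(0.768468)(231) + (0.635410)(-168) = -132.24 m.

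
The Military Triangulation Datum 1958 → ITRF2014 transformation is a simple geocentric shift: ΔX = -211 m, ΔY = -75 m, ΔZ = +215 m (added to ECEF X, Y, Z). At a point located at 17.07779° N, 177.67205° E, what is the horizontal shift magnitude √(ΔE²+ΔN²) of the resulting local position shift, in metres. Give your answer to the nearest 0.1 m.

166.9 m

At φ = 17.07779°, λ = 177.67205°: sin φ = 0.293670, cos φ = 0.955907, sin λ = 0.040619, cos λ = -0.999175.
ΔE = −sin λ·ΔX + cos λ·ΔY = −(0.040619)·(-211) + (-0.999175)·(-75) = 83.51 m.
ΔN = −sin φ cos λ·ΔX − sin φ sin λ·ΔY + cos φ·ΔZ = −(0.293670)(-0.999175)(-211) − (0.293670)(0.040619)(-75) + (0.955907)(215) = 144.50 m.
Horizontal magnitude = √(ΔE² + ΔN²) = √(83.51² + 144.50²) = 166.90 m.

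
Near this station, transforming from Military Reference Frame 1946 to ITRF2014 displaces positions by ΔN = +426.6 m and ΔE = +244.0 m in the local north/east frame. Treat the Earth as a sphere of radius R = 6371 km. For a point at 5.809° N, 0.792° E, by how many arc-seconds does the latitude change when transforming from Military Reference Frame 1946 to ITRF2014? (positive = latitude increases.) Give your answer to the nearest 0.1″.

Δφ = 13.8″

On a sphere of radius R, 1 rad of latitude = R, so Δφ = ΔN / R = 426.6 / 6371000 = 6.6960e-05 rad = 13.811″.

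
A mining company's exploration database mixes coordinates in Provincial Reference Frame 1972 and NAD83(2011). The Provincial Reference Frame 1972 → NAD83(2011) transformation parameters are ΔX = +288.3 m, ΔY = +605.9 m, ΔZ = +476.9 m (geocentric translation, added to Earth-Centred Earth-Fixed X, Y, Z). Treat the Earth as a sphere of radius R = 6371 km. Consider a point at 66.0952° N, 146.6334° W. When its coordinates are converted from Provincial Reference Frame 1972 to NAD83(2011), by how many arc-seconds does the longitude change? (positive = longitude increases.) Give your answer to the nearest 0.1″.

sin φ = 0.914220, cos φ = 0.405218, sin λ = -0.549994, cos λ = -0.835169.
East component: ΔE = −sin λ·ΔX + cos λ·ΔY = −(-0.549994)(288.3) + (-0.835169)(605.9) = -347.47 m.
1° of latitude spans πR/180 = 111195 m; at latitude φ, 1° of longitude spans that × cos φ = 45058.2 m, so Δλ = -347.47 / 45058.2 × 3600 = -27.761″.

Δλ = -27.8″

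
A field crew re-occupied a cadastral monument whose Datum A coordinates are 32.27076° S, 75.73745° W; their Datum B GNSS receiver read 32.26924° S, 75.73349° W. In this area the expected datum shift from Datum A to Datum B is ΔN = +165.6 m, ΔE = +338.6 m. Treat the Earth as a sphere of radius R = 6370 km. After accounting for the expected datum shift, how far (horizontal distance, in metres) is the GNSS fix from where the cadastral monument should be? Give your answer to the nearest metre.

34 m

Observed coordinate differences: Δφ = +0.00152°, Δλ = +0.00396°.
Converting to metres (1° lat = 111177 m, cos φ = 0.845534): observed ΔN = 169.0 m, observed ΔE = 372.3 m.
Subtracting the expected shift leaves a residual of 169.0 − (165.6) = 3.4 m north and 372.3 − (338.6) = 33.7 m east.
Residual distance = √(3.4² + 33.7²) = 33.8 m.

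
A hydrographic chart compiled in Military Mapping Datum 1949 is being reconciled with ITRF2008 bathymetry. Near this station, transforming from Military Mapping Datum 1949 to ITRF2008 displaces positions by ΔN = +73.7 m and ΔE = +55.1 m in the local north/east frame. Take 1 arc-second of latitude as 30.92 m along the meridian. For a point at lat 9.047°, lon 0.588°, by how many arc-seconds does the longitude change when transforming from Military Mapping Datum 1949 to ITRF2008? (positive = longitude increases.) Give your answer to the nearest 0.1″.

At latitude 9.047°, cos φ = 0.987560.
1″ of longitude at this latitude = 30.92 × cos φ = 30.5353 m, so Δλ = 55.1 / 30.5353 = 1.804″.

Δλ = 1.8″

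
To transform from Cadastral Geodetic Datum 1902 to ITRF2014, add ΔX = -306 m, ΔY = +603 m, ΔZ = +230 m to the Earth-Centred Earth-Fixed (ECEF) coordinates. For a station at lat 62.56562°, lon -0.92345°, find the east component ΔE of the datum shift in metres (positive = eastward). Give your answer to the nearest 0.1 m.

ΔE = 598.0 m

At φ = 62.56562°, λ = -0.92345°: sin φ = 0.887539, cos φ = 0.460732, sin λ = -0.016117, cos λ = 0.999870.
ΔE = −sin λ·ΔX + cos λ·ΔY = −(-0.016117)·(-306) + (0.999870)·(603) = 597.99 m.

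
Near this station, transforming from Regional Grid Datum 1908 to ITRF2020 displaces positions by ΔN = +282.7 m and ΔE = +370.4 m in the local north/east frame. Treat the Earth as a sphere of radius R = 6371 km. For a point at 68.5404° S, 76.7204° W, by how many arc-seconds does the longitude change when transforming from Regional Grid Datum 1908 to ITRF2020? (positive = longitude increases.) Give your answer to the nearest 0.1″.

At latitude -68.5404°, cos φ = 0.365845.
One radian of longitude at latitude φ spans R cos φ, so Δλ = ΔE / (R cos φ) = 370.4 / (6371000 × 0.365845) = 1.5892e-04 rad = 32.779″.

Δλ = 32.8″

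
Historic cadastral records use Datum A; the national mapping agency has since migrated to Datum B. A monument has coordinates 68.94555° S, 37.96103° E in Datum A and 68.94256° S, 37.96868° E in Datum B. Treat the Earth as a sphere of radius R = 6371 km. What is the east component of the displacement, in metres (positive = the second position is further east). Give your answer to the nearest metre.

ΔE = 306 m

Δφ = -68.94256° − -68.94555° = +0.00299°; Δλ = 37.96868° − 37.96103° = +0.00765°.
1° along a meridian = πR/180 = 111195 m.
ΔN = Δφ × 111195 = 332.5 m; ΔE = Δλ × 111195 × cos(-68.94555°) = +0.00765 × 111195 × 0.359255 = 305.6 m.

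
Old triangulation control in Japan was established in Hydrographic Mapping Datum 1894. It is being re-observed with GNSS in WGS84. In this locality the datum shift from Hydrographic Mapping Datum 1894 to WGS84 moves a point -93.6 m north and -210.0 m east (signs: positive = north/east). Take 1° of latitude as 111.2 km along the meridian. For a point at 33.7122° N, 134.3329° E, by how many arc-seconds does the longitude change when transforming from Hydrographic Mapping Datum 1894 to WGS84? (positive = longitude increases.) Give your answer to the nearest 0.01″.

At latitude 33.7122°, cos φ = 0.831836.
1° of longitude at this latitude = 111.2 × cos φ = 92.50 km, so Δλ = -210.0 / 92500.2 = -0.0022703° = -8.173″.

Δλ = -8.17″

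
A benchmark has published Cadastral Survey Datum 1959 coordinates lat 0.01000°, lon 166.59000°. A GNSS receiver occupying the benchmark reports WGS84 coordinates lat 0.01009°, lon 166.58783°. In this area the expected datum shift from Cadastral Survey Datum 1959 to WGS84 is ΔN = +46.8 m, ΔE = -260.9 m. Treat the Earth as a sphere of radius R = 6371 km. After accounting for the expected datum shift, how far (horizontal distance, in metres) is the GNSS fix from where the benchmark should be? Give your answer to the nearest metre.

Observed coordinate differences: Δφ = +0.00009°, Δλ = -0.00217°.
Converting to metres (1° lat = 111195 m, cos φ = 1.000000): observed ΔN = 10.0 m, observed ΔE = -241.3 m.
Subtracting the expected shift leaves a residual of 10.0 − (46.8) = -36.8 m north and -241.3 − (-260.9) = 19.6 m east.
Residual distance = √((-36.8)² + 19.6²) = 41.7 m.

42 m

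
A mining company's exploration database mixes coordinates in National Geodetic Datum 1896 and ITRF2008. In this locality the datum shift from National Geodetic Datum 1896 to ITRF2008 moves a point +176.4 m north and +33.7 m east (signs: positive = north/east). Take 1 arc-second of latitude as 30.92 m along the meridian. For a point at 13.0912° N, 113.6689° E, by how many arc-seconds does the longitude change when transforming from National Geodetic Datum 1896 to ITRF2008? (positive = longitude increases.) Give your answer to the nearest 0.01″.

Δλ = 1.12″

At latitude 13.0912°, cos φ = 0.974011.
1″ of longitude at this latitude = 30.92 × cos φ = 30.1164 m, so Δλ = 33.7 / 30.1164 = 1.119″.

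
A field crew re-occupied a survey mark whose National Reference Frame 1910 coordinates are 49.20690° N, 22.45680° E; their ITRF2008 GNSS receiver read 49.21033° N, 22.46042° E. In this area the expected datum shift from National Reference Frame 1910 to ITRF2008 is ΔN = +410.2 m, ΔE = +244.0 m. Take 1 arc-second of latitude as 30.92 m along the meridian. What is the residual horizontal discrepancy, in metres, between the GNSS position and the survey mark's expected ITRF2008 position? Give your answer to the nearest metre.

Observed coordinate differences: Δφ = +0.00343°, Δλ = +0.00362°.
Converting to metres (1° lat = 111312 m, cos φ = 0.653329): observed ΔN = 381.8 m, observed ΔE = 263.3 m.
Subtracting the expected shift leaves a residual of 381.8 − (410.2) = -28.4 m north and 263.3 − (244.0) = 19.3 m east.
Residual distance = √((-28.4)² + 19.3²) = 34.3 m.

34 m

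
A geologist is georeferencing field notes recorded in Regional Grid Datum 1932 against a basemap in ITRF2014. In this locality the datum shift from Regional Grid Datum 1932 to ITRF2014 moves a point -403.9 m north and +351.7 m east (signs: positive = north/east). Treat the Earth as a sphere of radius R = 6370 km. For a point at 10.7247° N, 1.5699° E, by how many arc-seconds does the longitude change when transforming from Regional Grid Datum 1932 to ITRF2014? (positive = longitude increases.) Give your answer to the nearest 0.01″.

Δλ = 11.59″

At latitude 10.7247°, cos φ = 0.982533.
One radian of longitude at latitude φ spans R cos φ, so Δλ = ΔE / (R cos φ) = 351.7 / (6370000 × 0.982533) = 5.6193e-05 rad = 11.591″.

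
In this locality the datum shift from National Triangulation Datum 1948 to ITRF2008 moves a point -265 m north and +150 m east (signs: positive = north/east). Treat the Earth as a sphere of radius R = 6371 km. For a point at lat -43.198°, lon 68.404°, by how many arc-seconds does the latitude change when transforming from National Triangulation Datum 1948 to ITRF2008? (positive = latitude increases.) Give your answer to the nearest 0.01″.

Δφ = -8.58″

On a sphere of radius R, 1 rad of latitude = R, so Δφ = ΔN / R = -265.0 / 6371000 = -4.1595e-05 rad = -8.580″.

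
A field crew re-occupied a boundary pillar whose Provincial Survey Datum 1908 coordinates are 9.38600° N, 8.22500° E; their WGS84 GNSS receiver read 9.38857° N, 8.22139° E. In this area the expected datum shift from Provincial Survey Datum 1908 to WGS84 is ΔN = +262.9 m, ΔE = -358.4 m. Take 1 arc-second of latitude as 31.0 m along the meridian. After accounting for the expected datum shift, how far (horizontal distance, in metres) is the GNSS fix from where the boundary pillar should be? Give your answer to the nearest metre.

Observed coordinate differences: Δφ = +0.00257°, Δλ = -0.00361°.
Converting to metres (1° lat = 111600 m, cos φ = 0.986612): observed ΔN = 286.8 m, observed ΔE = -397.5 m.
Subtracting the expected shift leaves a residual of 286.8 − (262.9) = 23.9 m north and -397.5 − (-358.4) = -39.1 m east.
Residual distance = √(23.9² + (-39.1)²) = 45.8 m.

46 m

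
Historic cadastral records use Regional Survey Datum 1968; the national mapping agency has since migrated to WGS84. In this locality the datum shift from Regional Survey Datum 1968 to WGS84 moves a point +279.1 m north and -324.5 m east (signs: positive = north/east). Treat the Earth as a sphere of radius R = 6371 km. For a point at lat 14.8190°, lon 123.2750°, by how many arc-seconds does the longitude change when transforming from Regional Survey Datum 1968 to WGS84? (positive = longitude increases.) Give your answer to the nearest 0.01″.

Δλ = -10.87″

At latitude 14.8190°, cos φ = 0.966739.
One radian of longitude at latitude φ spans R cos φ, so Δλ = ΔE / (R cos φ) = -324.5 / (6371000 × 0.966739) = -5.2686e-05 rad = -10.867″.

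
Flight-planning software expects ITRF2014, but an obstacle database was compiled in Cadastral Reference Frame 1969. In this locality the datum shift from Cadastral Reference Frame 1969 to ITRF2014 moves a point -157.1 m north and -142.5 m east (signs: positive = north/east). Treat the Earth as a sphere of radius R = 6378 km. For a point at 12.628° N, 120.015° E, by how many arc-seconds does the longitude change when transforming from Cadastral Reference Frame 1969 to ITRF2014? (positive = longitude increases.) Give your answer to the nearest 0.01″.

At latitude 12.628°, cos φ = 0.975810.
One radian of longitude at latitude φ spans R cos φ, so Δλ = ΔE / (R cos φ) = -142.5 / (6378000 × 0.975810) = -2.2896e-05 rad = -4.723″.

Δλ = -4.72″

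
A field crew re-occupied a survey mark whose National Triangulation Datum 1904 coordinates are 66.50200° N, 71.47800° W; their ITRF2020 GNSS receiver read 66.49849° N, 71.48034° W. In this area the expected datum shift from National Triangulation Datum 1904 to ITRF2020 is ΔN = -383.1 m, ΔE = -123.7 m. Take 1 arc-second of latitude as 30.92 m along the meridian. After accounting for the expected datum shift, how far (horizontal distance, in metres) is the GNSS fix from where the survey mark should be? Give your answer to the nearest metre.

Observed coordinate differences: Δφ = -0.00351°, Δλ = -0.00234°.
Converting to metres (1° lat = 111312 m, cos φ = 0.398717): observed ΔN = -390.7 m, observed ΔE = -103.9 m.
Subtracting the expected shift leaves a residual of -390.7 − (-383.1) = -7.6 m north and -103.9 − (-123.7) = 19.8 m east.
Residual distance = √((-7.6)² + 19.8²) = 21.3 m.

21 m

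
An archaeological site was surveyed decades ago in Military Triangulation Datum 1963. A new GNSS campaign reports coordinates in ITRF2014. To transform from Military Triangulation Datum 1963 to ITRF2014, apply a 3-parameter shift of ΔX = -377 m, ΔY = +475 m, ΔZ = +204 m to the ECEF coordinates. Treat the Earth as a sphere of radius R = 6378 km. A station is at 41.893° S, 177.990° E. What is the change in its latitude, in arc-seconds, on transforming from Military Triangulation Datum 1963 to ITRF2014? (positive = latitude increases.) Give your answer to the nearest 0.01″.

Δφ = 13.41″

sin φ = -0.667742, cos φ = 0.744393, sin λ = 0.035074, cos λ = -0.999385.
North component: ΔN = −sin φ cos λ·ΔX − sin φ sin λ·ΔY + cos φ·ΔZ = −(-0.667742)(-0.999385)(-377) − (-0.667742)(0.035074)(475) + (0.744393)(204) = 414.56 m.
1° of latitude spans πR/180 = 111317 m, so Δφ = 414.56 / 111317 × 3600 = 13.407″.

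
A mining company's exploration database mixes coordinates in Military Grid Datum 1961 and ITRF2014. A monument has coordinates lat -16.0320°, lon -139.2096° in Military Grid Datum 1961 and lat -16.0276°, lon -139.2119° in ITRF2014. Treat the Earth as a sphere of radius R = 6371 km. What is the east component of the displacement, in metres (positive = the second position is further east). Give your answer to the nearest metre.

ΔE = -246 m

Δφ = -16.0276° − -16.0320° = +0.0044°; Δλ = -139.2119° − -139.2096° = -0.0023°.
1° along a meridian = πR/180 = 111195 m.
ΔN = Δφ × 111195 = 489.3 m; ΔE = Δλ × 111195 × cos(-16.0320°) = -0.0023 × 111195 × 0.961108 = -245.8 m.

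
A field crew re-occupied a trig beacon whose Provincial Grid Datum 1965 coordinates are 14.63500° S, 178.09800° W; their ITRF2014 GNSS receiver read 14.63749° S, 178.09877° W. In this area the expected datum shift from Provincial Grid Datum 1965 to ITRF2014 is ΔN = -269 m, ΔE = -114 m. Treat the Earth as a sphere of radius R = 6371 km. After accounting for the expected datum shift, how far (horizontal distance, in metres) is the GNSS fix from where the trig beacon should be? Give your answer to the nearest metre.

Observed coordinate differences: Δφ = -0.00249°, Δλ = -0.00077°.
Converting to metres (1° lat = 111195 m, cos φ = 0.967555): observed ΔN = -276.9 m, observed ΔE = -82.8 m.
Subtracting the expected shift leaves a residual of -276.9 − (-269) = -7.9 m north and -82.8 − (-114) = 31.2 m east.
Residual distance = √((-7.9)² + 31.2²) = 32.1 m.

32 m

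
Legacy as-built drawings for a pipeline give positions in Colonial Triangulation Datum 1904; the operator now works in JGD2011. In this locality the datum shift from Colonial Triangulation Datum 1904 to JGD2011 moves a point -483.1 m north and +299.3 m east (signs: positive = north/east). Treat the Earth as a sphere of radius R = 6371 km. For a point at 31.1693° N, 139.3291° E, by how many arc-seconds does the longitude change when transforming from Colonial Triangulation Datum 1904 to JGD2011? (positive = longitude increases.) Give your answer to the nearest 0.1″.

Δλ = 11.3″

At latitude 31.1693°, cos φ = 0.855642.
One radian of longitude at latitude φ spans R cos φ, so Δλ = ΔE / (R cos φ) = 299.3 / (6371000 × 0.855642) = 5.4904e-05 rad = 11.325″.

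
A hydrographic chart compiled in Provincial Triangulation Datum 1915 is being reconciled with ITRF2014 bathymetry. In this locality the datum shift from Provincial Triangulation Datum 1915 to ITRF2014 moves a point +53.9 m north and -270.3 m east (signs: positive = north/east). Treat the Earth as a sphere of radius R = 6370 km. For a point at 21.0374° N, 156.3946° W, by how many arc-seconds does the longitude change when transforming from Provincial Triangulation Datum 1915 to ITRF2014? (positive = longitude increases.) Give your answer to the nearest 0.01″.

Δλ = -9.38″

At latitude 21.0374°, cos φ = 0.933346.
One radian of longitude at latitude φ spans R cos φ, so Δλ = ΔE / (R cos φ) = -270.3 / (6370000 × 0.933346) = -4.5464e-05 rad = -9.378″.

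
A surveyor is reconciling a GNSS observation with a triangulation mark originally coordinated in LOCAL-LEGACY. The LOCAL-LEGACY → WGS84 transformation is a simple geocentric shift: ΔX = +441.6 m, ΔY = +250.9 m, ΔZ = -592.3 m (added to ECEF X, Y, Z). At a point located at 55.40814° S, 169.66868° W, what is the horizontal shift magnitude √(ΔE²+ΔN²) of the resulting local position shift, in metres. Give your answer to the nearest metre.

750 m

The local east axis at (φ, λ) is (−sin λ, cos λ, 0), so ΔE = −sin(-169.66868°)·441.6 + cos(-169.66868°)·250.9 = -167.64 m.
The local north axis is (−sin φ cos λ, −sin φ sin λ, cos φ), giving ΔN = -357.639 − 37.042 − 336.265 = -730.95 m.
Horizontal magnitude = √(ΔE² + ΔN²) = √((-167.64)² + (-730.95)²) = 749.92 m.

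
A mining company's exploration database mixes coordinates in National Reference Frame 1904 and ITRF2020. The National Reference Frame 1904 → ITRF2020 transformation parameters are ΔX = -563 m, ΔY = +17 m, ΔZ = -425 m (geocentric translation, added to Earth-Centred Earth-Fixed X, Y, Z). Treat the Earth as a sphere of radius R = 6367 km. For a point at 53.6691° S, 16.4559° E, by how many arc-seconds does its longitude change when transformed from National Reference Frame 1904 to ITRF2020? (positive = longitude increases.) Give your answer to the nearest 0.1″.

sin φ = -0.805609, cos φ = 0.592448, sin λ = 0.283277, cos λ = 0.959038.
East component: ΔE = −sin λ·ΔX + cos λ·ΔY = −(0.283277)(-563) + (0.959038)(17) = 175.79 m.
1° of latitude spans πR/180 = 111125 m; at latitude φ, 1° of longitude spans that × cos φ = 65835.8 m, so Δλ = 175.79 / 65835.8 × 3600 = 9.612″.

Δλ = 9.6″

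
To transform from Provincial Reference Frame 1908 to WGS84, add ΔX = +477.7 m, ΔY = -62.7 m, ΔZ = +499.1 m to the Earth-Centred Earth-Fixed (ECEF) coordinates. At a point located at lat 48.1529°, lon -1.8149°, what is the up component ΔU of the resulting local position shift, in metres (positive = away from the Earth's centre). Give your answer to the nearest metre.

ΔU = 692 m

At φ = 48.1529°, λ = -1.8149°: sin φ = 0.744928, cos φ = 0.667145, sin λ = -0.031671, cos λ = 0.999498.
ΔU = cos φ cos λ·ΔX + cos φ sin λ·ΔY + sin φ·ΔZ = (0.667145)(0.999498)(477.7) + (0.667145)(-0.031671)(-62.7) + (0.744928)(499.1) = 691.65 m.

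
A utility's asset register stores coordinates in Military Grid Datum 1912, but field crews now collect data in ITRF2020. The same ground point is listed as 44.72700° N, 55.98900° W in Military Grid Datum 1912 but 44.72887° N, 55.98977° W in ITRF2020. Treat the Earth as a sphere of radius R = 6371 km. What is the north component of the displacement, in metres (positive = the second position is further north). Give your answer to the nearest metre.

Δφ = 44.72887° − 44.72700° = +0.00187°; Δλ = -55.98977° − -55.98900° = -0.00077°.
1° along a meridian = πR/180 = 111195 m.
ΔN = Δφ × 111195 = 207.9 m; ΔE = Δλ × 111195 × cos(44.72700°) = -0.00077 × 111195 × 0.710468 = -60.8 m.

ΔN = 208 m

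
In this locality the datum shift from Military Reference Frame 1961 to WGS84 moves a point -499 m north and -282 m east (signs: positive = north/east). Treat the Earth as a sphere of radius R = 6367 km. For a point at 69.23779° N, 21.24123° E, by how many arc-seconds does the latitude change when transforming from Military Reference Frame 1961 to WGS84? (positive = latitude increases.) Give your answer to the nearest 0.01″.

On a sphere of radius R, 1 rad of latitude = R, so Δφ = ΔN / R = -499.0 / 6367000 = -7.8373e-05 rad = -16.166″.

Δφ = -16.17″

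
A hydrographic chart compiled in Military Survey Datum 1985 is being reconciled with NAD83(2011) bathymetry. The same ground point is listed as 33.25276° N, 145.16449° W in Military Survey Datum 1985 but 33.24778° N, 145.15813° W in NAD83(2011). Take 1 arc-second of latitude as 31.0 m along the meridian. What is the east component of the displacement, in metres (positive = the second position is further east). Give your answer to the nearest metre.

ΔE = 594 m

Δφ = 33.24778° − 33.25276° = -0.00498°; Δλ = -145.15813° − -145.16449° = +0.00636°.
1° of latitude = 3600 × 31.00 = 111600 m.
ΔN = Δφ × 111600 = -555.8 m; ΔE = Δλ × 111600 × cos(33.25276°) = +0.00636 × 111600 × 0.836260 = 593.6 m.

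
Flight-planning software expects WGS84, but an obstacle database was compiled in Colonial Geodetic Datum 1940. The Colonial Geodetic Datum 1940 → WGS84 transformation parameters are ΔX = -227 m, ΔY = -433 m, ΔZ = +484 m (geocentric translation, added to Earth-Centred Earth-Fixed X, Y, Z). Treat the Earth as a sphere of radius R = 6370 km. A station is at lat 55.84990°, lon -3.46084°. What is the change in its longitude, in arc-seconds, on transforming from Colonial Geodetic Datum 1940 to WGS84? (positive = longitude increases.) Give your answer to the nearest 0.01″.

sin φ = 0.827570, cos φ = 0.561363, sin λ = -0.060366, cos λ = 0.998176.
East component: ΔE = −sin λ·ΔX + cos λ·ΔY = −(-0.060366)(-227) + (0.998176)(-433) = -445.91 m.
1° of latitude spans πR/180 = 111177 m; at latitude φ, 1° of longitude spans that × cos φ = 62410.9 m, so Δλ = -445.91 / 62410.9 × 3600 = -25.721″.

Δλ = -25.72″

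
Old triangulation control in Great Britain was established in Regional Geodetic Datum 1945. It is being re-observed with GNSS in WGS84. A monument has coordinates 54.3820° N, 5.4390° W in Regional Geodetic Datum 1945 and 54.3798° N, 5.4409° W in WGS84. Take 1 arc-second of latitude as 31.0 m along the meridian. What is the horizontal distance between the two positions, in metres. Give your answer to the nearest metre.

Δφ = 54.3798° − 54.3820° = -0.0022°; Δλ = -5.4409° − -5.4390° = -0.0019°.
1° of latitude = 3600 × 31.00 = 111600 m.
ΔN = Δφ × 111600 = -245.5 m; ΔE = Δλ × 111600 × cos(54.3820°) = -0.0019 × 111600 × 0.582378 = -123.5 m.
Distance = √(ΔE² + ΔN²) = √((-123.5)² + (-245.5)²) = 274.8 m.

275 m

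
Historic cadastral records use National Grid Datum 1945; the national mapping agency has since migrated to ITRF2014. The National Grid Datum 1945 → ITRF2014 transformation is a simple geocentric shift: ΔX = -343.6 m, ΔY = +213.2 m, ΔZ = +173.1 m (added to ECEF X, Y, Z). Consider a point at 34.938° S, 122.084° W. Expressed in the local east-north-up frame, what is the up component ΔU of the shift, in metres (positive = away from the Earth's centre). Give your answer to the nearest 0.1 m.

At φ = -34.938°, λ = -122.084°: sin φ = -0.572690, cos φ = 0.819772, sin λ = -0.847270, cos λ = -0.531162.
ΔU = cos φ cos λ·ΔX + cos φ sin λ·ΔY + sin φ·ΔZ = (0.819772)(-0.531162)(-343.6) + (0.819772)(-0.847270)(213.2) + (-0.572690)(173.1) = -97.60 m.

ΔU = -97.6 m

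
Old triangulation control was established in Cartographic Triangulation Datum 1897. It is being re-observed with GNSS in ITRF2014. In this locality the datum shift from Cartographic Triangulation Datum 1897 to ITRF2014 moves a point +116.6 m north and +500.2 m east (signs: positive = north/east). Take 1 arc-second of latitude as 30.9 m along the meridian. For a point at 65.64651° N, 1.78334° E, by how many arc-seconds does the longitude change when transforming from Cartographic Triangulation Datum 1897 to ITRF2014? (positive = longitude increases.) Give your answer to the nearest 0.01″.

Δλ = 39.26″

At latitude 65.64651°, cos φ = 0.412365.
1″ of longitude at this latitude = 30.90 × cos φ = 12.7421 m, so Δλ = 500.2 / 12.7421 = 39.256″.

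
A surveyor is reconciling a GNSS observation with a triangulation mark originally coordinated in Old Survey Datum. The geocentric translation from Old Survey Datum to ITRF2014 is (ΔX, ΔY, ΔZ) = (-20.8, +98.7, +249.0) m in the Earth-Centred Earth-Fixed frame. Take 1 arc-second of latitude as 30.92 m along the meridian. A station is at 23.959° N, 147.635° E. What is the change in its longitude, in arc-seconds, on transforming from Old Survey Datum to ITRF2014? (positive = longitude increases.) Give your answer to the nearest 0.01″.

sin φ = 0.406083, cos φ = 0.913836, sin λ = 0.535311, cos λ = -0.844655.
East component: ΔE = −sin λ·ΔX + cos λ·ΔY = −(0.535311)(-20.8) + (-0.844655)(98.7) = -72.23 m.
1° of latitude spans 3600 × 30.92 = 111312 m; at latitude φ, 1° of longitude spans that × cos φ = 101720.9 m, so Δλ = -72.23 / 101720.9 × 3600 = -2.556″.

Δλ = -2.56″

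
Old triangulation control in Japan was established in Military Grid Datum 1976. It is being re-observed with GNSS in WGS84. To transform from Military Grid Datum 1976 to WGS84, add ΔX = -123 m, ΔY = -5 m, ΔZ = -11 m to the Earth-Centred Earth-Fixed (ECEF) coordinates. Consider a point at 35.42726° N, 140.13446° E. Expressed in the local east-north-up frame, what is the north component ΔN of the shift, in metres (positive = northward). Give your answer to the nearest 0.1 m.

ΔN = -61.8 m

At φ = 35.42726°, λ = 140.13446°: sin φ = 0.579669, cos φ = 0.814852, sin λ = 0.640988, cos λ = -0.767551.
ΔN = −sin φ cos λ·ΔX − sin φ sin λ·ΔY + cos φ·ΔZ = −(0.579669)(-0.767551)(-123) − (0.579669)(0.640988)(-5) + (0.814852)(-11) = -61.83 m.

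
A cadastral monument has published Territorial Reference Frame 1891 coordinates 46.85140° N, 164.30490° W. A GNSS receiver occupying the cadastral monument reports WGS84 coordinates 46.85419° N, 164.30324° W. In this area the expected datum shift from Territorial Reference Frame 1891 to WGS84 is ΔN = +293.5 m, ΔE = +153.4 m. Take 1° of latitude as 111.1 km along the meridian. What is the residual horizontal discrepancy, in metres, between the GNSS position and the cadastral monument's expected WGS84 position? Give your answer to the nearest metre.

Observed coordinate differences: Δφ = +0.00279°, Δλ = +0.00166°.
Converting to metres (1° lat = 111100 m, cos φ = 0.683893): observed ΔN = 310.0 m, observed ΔE = 126.1 m.
Subtracting the expected shift leaves a residual of 310.0 − (293.5) = 16.5 m north and 126.1 − (153.4) = -27.3 m east.
Residual distance = √(16.5² + (-27.3)²) = 31.9 m.

32 m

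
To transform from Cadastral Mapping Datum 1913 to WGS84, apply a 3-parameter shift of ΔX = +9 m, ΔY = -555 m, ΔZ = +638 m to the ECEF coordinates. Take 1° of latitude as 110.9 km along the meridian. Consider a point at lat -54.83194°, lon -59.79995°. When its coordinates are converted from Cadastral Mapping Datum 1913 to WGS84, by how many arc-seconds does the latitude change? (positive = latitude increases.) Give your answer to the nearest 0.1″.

sin φ = -0.817466, cos φ = 0.575977, sin λ = -0.864274, cos λ = 0.503021.
North component: ΔN = −sin φ cos λ·ΔX − sin φ sin λ·ΔY + cos φ·ΔZ = −(-0.817466)(0.503021)(9) − (-0.817466)(-0.864274)(-555) + (0.575977)(638) = 763.29 m.
1° of latitude spans 110900 m, so Δφ = 763.29 / 110900 × 3600 = 24.778″.

Δφ = 24.8″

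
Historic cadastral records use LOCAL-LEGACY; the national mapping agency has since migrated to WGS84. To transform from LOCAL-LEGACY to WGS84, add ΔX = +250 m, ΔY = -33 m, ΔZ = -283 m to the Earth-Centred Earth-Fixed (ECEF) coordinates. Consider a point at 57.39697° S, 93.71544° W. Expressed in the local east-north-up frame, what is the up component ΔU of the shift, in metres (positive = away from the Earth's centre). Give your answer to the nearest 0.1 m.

ΔU = 247.4 m

At φ = -57.39697°, λ = -93.71544°: sin φ = -0.842424, cos φ = 0.538815, sin λ = -0.997898, cos λ = -0.064801.
ΔU = cos φ cos λ·ΔX + cos φ sin λ·ΔY + sin φ·ΔZ = (0.538815)(-0.064801)(250) + (0.538815)(-0.997898)(-33) + (-0.842424)(-283) = 247.42 m.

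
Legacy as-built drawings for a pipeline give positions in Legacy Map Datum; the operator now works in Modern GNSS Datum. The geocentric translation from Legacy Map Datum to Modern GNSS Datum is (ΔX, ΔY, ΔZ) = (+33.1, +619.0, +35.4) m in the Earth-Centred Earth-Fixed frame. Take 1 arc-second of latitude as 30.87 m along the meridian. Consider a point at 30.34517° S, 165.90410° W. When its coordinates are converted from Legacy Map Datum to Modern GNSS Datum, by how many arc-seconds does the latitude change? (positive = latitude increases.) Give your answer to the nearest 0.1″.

sin φ = -0.505208, cos φ = 0.862998, sin λ = -0.243546, cos λ = -0.969889.
North component: ΔN = −sin φ cos λ·ΔX − sin φ sin λ·ΔY + cos φ·ΔZ = −(-0.505208)(-0.969889)(33.1) − (-0.505208)(-0.243546)(619.0) + (0.862998)(35.4) = -61.83 m.
1° of latitude spans 3600 × 30.87 = 111132 m, so Δφ = -61.83 / 111132 × 3600 = -2.003″.

Δφ = -2.0″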